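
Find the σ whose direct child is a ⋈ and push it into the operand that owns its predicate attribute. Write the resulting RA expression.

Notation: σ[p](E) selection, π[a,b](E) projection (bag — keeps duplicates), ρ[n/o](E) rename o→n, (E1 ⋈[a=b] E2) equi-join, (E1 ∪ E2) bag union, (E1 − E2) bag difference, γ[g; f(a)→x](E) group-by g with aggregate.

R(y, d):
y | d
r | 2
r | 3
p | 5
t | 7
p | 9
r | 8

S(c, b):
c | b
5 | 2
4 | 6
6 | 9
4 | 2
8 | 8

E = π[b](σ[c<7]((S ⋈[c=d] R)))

σ filters on c, owned by the left side.
E' = π[b]((σ[c<7](S) ⋈[c=d] R))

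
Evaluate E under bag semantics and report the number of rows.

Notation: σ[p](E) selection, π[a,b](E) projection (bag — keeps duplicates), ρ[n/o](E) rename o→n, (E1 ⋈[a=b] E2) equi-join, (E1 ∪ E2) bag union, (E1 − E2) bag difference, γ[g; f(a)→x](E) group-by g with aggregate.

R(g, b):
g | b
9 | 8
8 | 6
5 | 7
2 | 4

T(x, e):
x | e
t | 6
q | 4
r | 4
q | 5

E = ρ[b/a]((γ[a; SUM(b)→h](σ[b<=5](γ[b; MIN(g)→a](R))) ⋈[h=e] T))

Stepwise |·|:
  R → 4
  γ[b; MIN(g)→a](R) → 4
  σ[b<=5](γ[b; MIN(g)→a](R)) → 1
  γ[a; SUM(b)→h](σ[b<=5](γ[b; MIN(g)→a](R))) → 1
  T → 4
  (γ[a; SUM(b)→h](σ[b<=5](γ[b; MIN(g)→a](R))) ⋈[h=e] T) → 2
  ρ[b/a]((γ[a; SUM(b)→h](σ[b<=5](γ[b; MIN(g)→a](R))) ⋈[h=e] T)) → 2

|E| = 2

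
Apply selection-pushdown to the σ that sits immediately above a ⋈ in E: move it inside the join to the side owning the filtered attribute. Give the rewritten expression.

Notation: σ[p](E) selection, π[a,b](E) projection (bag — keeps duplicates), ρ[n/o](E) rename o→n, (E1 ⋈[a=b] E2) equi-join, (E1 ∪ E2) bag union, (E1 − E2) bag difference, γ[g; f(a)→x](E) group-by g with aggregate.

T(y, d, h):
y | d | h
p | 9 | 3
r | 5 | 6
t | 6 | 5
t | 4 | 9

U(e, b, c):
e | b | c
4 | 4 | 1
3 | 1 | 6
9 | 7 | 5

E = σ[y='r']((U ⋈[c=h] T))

σ filters on y, owned by the right side.
E' = (U ⋈[c=h] σ[y='r'](T))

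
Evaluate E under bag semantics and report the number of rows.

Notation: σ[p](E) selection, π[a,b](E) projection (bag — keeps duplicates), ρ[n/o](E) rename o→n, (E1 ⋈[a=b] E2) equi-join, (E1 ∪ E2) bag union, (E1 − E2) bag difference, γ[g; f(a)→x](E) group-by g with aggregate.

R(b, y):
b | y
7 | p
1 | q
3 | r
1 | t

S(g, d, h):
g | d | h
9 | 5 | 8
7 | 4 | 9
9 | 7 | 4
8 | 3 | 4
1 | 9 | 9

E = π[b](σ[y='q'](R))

Stepwise |·|:
  R → 4
  σ[y='q'](R) → 1
  π[b](σ[y='q'](R)) → 1

|E| = 1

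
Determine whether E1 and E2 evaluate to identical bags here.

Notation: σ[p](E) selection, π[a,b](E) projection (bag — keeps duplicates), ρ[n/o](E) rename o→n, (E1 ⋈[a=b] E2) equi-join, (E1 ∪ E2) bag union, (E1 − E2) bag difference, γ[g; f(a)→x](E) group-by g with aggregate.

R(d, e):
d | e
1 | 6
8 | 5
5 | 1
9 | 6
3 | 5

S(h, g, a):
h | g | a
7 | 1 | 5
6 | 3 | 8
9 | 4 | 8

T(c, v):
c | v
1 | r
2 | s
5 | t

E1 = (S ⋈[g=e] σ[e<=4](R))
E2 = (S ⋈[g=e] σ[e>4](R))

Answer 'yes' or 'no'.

E1 row counts bottom-up:
  S → 3
  R → 5
  σ[e<=4](R) → 1
  (S ⋈[g=e] σ[e<=4](R)) → 1
E2 row counts bottom-up:
  S → 3
  R → 5
  σ[e>4](R) → 4
  (S ⋈[g=e] σ[e>4](R)) → 0

E1 result:
h | g | a | d | e
7 | 1 | 5 | 5 | 1
E2 result:
h | g | a | d | e
(0 rows)
Witness: (7, 1, 5, 5, 1) appears 1× in E1 but 0× in E2.

no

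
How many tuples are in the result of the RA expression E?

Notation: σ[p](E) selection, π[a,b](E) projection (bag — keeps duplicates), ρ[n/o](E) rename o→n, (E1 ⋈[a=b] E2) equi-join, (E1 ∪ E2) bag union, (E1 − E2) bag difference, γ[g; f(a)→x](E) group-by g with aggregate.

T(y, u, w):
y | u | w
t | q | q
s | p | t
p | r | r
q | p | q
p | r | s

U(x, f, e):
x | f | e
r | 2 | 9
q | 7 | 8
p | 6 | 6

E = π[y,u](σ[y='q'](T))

Per-node cardinality:
  T → 5
  σ[y='q'](T) → 1
  π[y,u](σ[y='q'](T)) → 1

|E| = 1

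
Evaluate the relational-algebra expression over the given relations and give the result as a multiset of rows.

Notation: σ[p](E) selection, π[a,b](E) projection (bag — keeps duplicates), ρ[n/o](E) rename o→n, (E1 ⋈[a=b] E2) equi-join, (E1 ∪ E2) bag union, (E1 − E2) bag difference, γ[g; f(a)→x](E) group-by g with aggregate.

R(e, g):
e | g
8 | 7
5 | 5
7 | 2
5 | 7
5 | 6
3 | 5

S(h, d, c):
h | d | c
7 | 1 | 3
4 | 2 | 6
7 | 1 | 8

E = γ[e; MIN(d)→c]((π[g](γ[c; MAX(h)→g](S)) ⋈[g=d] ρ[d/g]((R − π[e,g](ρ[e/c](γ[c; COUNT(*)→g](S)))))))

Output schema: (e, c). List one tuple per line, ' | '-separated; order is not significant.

Per-node cardinality:
  S → 3
  γ[c; MAX(h)→g](S) → 3
  π[g](γ[c; MAX(h)→g](S)) → 3
  R → 6
  S → 3
  γ[c; COUNT(*)→g](S) → 3
  ρ[e/c](γ[c; COUNT(*)→g](S)) → 3
  π[e,g](ρ[e/c](γ[c; COUNT(*)→g](S))) → 3
  (R − π[e,g](ρ[e/c](γ[c; COUNT(*)→g](S)))) → 6
  ρ[d/g]((R − π[e,g](ρ[e/c](γ[c; COUNT(*)→g](S))))) → 6
  (π[g](γ[c; MAX(h)→g](S)) ⋈[g=d] ρ[d/g]((R − π[e,g](ρ[e/c](γ[c; COUNT(*)→g](S)))))) → 4
  γ[e; MIN(d)→c]((π[g](γ[c; MAX(h)→g](S)) ⋈[g=d] ρ[d/g]((R − π[e,g](ρ[e/c](γ[c; COUNT(*)→g](S))))))) → 2

== RESULT ==
e | c
5 | 7
8 | 7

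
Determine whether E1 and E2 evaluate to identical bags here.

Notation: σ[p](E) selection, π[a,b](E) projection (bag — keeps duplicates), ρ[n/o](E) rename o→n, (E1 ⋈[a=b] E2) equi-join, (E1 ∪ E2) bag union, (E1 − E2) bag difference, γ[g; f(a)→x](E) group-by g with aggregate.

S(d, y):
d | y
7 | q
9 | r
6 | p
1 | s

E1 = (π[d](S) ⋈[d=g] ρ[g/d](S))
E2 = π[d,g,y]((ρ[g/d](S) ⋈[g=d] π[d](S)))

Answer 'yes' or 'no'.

E1 per-node cardinality:
  S → 4
  π[d](S) → 4
  S → 4
  ρ[g/d](S) → 4
  (π[d](S) ⋈[d=g] ρ[g/d](S)) → 4
E2 per-node cardinality:
  S → 4
  ρ[g/d](S) → 4
  S → 4
  π[d](S) → 4
  (ρ[g/d](S) ⋈[g=d] π[d](S)) → 4
  π[d,g,y]((ρ[g/d](S) ⋈[g=d] π[d](S))) → 4

E1 and E2 produce the same multiset:
d | g | y
1 | 1 | s
6 | 6 | p
7 | 7 | q
9 | 9 | r

yes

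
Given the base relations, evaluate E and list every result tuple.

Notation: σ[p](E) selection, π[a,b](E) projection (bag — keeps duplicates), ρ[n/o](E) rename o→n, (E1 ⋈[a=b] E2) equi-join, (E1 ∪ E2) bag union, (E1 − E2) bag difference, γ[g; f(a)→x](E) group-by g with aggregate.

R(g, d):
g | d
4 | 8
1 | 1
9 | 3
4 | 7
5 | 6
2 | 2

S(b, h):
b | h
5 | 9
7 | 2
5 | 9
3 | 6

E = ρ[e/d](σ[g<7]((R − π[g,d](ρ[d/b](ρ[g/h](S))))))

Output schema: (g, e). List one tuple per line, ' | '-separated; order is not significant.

Per-node cardinality:
  R → 6
  S → 4
  ρ[g/h](S) → 4
  ρ[d/b](ρ[g/h](S)) → 4
  π[g,d](ρ[d/b](ρ[g/h](S))) → 4
  (R − π[g,d](ρ[d/b](ρ[g/h](S)))) → 6
  σ[g<7]((R − π[g,d](ρ[d/b](ρ[g/h](S))))) → 5
  ρ[e/d](σ[g<7]((R − π[g,d](ρ[d/b](ρ[g/h](S)))))) → 5

== RESULT ==
g | e
1 | 1
2 | 2
4 | 7
4 | 8
5 | 6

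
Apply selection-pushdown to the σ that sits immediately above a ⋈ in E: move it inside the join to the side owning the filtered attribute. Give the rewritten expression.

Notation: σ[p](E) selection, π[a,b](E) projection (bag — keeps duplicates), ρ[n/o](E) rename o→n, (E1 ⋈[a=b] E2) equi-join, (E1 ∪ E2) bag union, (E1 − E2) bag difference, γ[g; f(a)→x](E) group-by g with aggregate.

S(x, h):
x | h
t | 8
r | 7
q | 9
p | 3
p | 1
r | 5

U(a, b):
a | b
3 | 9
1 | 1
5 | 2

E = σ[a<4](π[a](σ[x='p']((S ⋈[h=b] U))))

σ filters on x, owned by the left side.
E' = σ[a<4](π[a]((σ[x='p'](S) ⋈[h=b] U)))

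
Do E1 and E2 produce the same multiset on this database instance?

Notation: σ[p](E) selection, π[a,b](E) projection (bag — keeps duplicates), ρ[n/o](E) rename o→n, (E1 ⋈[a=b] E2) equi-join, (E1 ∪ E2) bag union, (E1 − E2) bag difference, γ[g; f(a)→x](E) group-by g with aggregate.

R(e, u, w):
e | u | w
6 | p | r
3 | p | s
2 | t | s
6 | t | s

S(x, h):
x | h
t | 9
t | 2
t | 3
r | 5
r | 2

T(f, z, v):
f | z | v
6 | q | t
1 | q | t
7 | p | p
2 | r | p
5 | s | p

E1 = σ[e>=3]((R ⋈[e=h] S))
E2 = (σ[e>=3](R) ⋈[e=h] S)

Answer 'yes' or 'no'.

E1 stepwise |·|:
  R → 4
  S → 5
  (R ⋈[e=h] S) → 3
  σ[e>=3]((R ⋈[e=h] S)) → 1
E2 stepwise |·|:
  R → 4
  σ[e>=3](R) → 3
  S → 5
  (σ[e>=3](R) ⋈[e=h] S) → 1

E1 and E2 produce the same multiset:
e | u | w | x | h
3 | p | s | t | 3

yes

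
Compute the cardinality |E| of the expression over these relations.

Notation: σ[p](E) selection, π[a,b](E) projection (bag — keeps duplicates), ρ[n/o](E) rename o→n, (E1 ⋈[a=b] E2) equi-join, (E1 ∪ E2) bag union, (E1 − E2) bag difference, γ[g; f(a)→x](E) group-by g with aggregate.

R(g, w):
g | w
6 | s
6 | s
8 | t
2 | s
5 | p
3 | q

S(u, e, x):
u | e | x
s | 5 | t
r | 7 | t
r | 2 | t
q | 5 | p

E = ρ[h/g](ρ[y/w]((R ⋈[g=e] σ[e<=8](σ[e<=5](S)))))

Per-node cardinality:
  R → 6
  S → 4
  σ[e<=5](S) → 3
  σ[e<=8](σ[e<=5](S)) → 3
  (R ⋈[g=e] σ[e<=8](σ[e<=5](S))) → 3
  ρ[y/w]((R ⋈[g=e] σ[e<=8](σ[e<=5](S)))) → 3
  ρ[h/g](ρ[y/w]((R ⋈[g=e] σ[e<=8](σ[e<=5](S))))) → 3

|E| = 3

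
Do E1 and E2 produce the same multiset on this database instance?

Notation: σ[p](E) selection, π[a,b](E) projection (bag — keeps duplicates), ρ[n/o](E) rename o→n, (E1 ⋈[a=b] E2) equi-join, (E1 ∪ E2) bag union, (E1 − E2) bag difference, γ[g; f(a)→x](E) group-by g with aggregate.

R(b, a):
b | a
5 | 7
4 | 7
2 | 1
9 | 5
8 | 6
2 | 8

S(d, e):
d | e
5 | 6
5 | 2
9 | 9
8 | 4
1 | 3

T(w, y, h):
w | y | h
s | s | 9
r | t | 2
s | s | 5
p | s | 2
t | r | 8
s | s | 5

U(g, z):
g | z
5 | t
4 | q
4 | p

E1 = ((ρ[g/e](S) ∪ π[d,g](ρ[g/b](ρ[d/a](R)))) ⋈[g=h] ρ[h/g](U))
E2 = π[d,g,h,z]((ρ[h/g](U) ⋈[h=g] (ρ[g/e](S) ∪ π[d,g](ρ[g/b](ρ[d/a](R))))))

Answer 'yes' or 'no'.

E1 per-node cardinality:
  S → 5
  ρ[g/e](S) → 5
  R → 6
  ρ[d/a](R) → 6
  ρ[g/b](ρ[d/a](R)) → 6
  π[d,g](ρ[g/b](ρ[d/a](R))) → 6
  (ρ[g/e](S) ∪ π[d,g](ρ[g/b](ρ[d/a](R)))) → 11
  U → 3
  ρ[h/g](U) → 3
  ((ρ[g/e](S) ∪ π[d,g](ρ[g/b](ρ[d/a](R)))) ⋈[g=h] ρ[h/g](U)) → 5
E2 per-node cardinality:
  U → 3
  ρ[h/g](U) → 3
  S → 5
  ρ[g/e](S) → 5
  R → 6
  ρ[d/a](R) → 6
  ρ[g/b](ρ[d/a](R)) → 6
  π[d,g](ρ[g/b](ρ[d/a](R))) → 6
  (ρ[g/e](S) ∪ π[d,g](ρ[g/b](ρ[d/a](R)))) → 11
  (ρ[h/g](U) ⋈[h=g] (ρ[g/e](S) ∪ π[d,g](ρ[g/b](ρ[d/a](R))))) → 5
  π[d,g,h,z]((ρ[h/g](U) ⋈[h=g] (ρ[g/e](S) ∪ π[d,g](ρ[g/b](ρ[d/a](R)))))) → 5

E1 and E2 produce the same multiset:
d | g | h | z
7 | 4 | 4 | p
7 | 4 | 4 | q
7 | 5 | 5 | t
8 | 4 | 4 | p
8 | 4 | 4 | q

yes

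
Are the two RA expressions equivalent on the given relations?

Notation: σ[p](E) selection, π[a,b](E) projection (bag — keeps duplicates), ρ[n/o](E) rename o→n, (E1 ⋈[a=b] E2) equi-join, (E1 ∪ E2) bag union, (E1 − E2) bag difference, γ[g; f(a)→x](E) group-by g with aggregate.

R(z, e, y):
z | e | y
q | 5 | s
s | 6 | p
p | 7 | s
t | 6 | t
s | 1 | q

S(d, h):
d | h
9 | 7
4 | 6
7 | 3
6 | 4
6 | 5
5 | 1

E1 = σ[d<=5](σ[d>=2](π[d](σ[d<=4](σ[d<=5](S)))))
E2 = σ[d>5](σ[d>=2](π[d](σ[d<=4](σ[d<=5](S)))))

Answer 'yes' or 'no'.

E1 row counts bottom-up:
  S → 6
  σ[d<=5](S) → 2
  σ[d<=4](σ[d<=5](S)) → 1
  π[d](σ[d<=4](σ[d<=5](S))) → 1
  σ[d>=2](π[d](σ[d<=4](σ[d<=5](S)))) → 1
  σ[d<=5](σ[d>=2](π[d](σ[d<=4](σ[d<=5](S))))) → 1
E2 row counts bottom-up:
  S → 6
  σ[d<=5](S) → 2
  σ[d<=4](σ[d<=5](S)) → 1
  π[d](σ[d<=4](σ[d<=5](S))) → 1
  σ[d>=2](π[d](σ[d<=4](σ[d<=5](S)))) → 1
  σ[d>5](σ[d>=2](π[d](σ[d<=4](σ[d<=5](S))))) → 0

E1 result:
d
4
E2 result:
d
(0 rows)
Witness: (4,) appears 1× in E1 but 0× in E2.

no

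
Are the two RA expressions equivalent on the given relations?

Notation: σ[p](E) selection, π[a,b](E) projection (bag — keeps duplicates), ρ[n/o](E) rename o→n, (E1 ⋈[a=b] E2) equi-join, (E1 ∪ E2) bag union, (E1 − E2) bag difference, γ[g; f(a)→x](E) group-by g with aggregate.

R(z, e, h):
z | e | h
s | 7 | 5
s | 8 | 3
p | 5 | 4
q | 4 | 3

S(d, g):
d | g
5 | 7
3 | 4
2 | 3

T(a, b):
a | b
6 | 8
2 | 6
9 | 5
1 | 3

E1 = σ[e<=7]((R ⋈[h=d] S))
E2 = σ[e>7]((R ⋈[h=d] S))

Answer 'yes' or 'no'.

E1 per-node cardinality:
  R → 4
  S → 3
  (R ⋈[h=d] S) → 3
  σ[e<=7]((R ⋈[h=d] S)) → 2
E2 per-node cardinality:
  R → 4
  S → 3
  (R ⋈[h=d] S) → 3
  σ[e>7]((R ⋈[h=d] S)) → 1

E1 result:
z | e | h | d | g
q | 4 | 3 | 3 | 4
s | 7 | 5 | 5 | 7
E2 result:
z | e | h | d | g
s | 8 | 3 | 3 | 4
Witness: ('s', 8, 3, 3, 4) appears 0× in E1 but 1× in E2.

no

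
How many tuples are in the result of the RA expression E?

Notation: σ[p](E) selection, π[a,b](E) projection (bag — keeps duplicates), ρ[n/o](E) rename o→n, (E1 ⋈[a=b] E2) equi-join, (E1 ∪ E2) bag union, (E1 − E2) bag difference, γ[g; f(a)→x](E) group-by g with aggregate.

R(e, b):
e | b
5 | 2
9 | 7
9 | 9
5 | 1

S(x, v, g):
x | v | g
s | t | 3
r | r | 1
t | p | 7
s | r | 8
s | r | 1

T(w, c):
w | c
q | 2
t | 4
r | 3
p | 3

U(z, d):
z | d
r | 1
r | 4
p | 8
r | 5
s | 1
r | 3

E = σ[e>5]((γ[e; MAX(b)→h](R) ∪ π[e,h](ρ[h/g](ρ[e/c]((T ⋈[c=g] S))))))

Stepwise |·|:
  R → 4
  γ[e; MAX(b)→h](R) → 2
  T → 4
  S → 5
  (T ⋈[c=g] S) → 2
  ρ[e/c]((T ⋈[c=g] S)) → 2
  ρ[h/g](ρ[e/c]((T ⋈[c=g] S))) → 2
  π[e,h](ρ[h/g](ρ[e/c]((T ⋈[c=g] S)))) → 2
  (γ[e; MAX(b)→h](R) ∪ π[e,h](ρ[h/g](ρ[e/c]((T ⋈[c=g] S))))) → 4
  σ[e>5]((γ[e; MAX(b)→h](R) ∪ π[e,h](ρ[h/g](ρ[e/c]((T ⋈[c=g] S)))))) → 1

|E| = 1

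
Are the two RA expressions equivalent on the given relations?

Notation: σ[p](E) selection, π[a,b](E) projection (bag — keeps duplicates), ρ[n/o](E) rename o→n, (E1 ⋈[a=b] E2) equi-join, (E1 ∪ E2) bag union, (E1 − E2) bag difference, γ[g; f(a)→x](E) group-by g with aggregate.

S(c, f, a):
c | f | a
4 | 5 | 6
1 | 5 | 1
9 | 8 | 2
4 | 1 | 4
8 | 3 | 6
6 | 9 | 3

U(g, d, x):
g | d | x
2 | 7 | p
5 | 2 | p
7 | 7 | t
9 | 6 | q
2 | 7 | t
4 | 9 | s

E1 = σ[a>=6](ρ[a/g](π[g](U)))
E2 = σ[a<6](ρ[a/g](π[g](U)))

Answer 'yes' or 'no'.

E1 stepwise |·|:
  U → 6
  π[g](U) → 6
  ρ[a/g](π[g](U)) → 6
  σ[a>=6](ρ[a/g](π[g](U))) → 2
E2 stepwise |·|:
  U → 6
  π[g](U) → 6
  ρ[a/g](π[g](U)) → 6
  σ[a<6](ρ[a/g](π[g](U))) → 4

E1 result:
a
7
9
E2 result:
a
2
2
4
5
Witness: (7,) appears 1× in E1 but 0× in E2.

no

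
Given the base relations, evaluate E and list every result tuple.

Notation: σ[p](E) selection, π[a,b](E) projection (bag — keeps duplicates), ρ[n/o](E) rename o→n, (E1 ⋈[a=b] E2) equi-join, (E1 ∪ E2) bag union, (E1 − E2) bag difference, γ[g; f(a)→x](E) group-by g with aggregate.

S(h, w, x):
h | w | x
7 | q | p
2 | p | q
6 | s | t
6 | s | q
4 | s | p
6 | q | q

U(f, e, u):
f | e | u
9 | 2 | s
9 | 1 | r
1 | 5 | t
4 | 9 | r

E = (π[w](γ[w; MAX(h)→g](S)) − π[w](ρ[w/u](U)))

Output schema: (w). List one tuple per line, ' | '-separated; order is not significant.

Per-node cardinality:
  S → 6
  γ[w; MAX(h)→g](S) → 3
  π[w](γ[w; MAX(h)→g](S)) → 3
  U → 4
  ρ[w/u](U) → 4
  π[w](ρ[w/u](U)) → 4
  (π[w](γ[w; MAX(h)→g](S)) − π[w](ρ[w/u](U))) → 2

== RESULT ==
w
p
q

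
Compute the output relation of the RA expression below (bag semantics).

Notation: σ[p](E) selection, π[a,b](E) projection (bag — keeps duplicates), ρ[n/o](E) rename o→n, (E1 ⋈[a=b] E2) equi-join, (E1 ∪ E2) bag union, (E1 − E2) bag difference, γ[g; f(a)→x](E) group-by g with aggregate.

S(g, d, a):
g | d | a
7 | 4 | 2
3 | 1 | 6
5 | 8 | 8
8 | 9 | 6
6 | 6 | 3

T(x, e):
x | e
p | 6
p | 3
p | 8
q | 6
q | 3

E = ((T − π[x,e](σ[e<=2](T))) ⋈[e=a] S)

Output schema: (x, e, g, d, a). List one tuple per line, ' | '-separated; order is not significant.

Subexpression sizes:
  T → 5
  T → 5
  σ[e<=2](T) → 0
  π[x,e](σ[e<=2](T)) → 0
  (T − π[x,e](σ[e<=2](T))) → 5
  S → 5
  ((T − π[x,e](σ[e<=2](T))) ⋈[e=a] S) → 7

== RESULT ==
x | e | g | d | a
p | 3 | 6 | 6 | 3
p | 6 | 3 | 1 | 6
p | 6 | 8 | 9 | 6
p | 8 | 5 | 8 | 8
q | 3 | 6 | 6 | 3
q | 6 | 3 | 1 | 6
q | 6 | 8 | 9 | 6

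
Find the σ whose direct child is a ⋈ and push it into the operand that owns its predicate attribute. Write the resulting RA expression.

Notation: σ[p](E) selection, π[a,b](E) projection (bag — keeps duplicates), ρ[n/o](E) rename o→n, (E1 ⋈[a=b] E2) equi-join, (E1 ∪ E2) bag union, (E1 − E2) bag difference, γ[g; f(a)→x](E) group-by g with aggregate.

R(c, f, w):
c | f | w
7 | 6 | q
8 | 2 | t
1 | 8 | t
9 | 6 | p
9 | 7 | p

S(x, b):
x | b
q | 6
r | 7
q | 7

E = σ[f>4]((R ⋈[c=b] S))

σ filters on f, owned by the left side.
E' = (σ[f>4](R) ⋈[c=b] S)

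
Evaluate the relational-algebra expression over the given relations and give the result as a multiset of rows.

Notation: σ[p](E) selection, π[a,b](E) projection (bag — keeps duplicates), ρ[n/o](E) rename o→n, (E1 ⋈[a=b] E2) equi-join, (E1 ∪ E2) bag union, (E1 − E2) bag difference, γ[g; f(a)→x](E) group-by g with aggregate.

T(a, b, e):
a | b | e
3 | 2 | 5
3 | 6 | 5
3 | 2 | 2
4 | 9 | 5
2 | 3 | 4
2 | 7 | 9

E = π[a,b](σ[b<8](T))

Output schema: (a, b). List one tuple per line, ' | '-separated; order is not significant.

Row counts bottom-up:
  T → 6
  σ[b<8](T) → 5
  π[a,b](σ[b<8](T)) → 5

== RESULT ==
a | b
2 | 3
2 | 7
3 | 2
3 | 2
3 | 6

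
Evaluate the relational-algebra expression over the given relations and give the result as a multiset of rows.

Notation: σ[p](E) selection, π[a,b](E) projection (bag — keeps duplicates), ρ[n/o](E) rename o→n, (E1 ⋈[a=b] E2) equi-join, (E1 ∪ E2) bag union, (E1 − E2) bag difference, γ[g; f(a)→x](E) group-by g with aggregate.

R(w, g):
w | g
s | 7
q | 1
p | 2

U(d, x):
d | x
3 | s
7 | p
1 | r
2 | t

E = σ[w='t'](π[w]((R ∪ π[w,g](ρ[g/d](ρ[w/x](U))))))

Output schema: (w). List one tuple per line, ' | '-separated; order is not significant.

Per-node cardinality:
  R → 3
  U → 4
  ρ[w/x](U) → 4
  ρ[g/d](ρ[w/x](U)) → 4
  π[w,g](ρ[g/d](ρ[w/x](U))) → 4
  (R ∪ π[w,g](ρ[g/d](ρ[w/x](U)))) → 7
  π[w]((R ∪ π[w,g](ρ[g/d](ρ[w/x](U))))) → 7
  σ[w='t'](π[w]((R ∪ π[w,g](ρ[g/d](ρ[w/x](U)))))) → 1

== RESULT ==
w
t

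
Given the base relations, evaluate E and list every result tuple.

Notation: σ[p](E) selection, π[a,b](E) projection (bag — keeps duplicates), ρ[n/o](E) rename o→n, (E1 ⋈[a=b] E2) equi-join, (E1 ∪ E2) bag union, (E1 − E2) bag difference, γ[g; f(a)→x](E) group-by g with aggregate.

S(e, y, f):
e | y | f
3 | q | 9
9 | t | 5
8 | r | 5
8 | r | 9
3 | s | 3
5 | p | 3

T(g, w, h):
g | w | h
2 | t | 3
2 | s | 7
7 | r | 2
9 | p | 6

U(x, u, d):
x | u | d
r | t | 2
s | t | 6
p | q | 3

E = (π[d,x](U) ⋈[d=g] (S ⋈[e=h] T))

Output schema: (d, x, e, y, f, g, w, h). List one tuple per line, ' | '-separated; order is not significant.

Row counts bottom-up:
  U → 3
  π[d,x](U) → 3
  S → 6
  T → 4
  (S ⋈[e=h] T) → 2
  (π[d,x](U) ⋈[d=g] (S ⋈[e=h] T)) → 2

== RESULT ==
d | x | e | y | f | g | w | h
2 | r | 3 | q | 9 | 2 | t | 3
2 | r | 3 | s | 3 | 2 | t | 3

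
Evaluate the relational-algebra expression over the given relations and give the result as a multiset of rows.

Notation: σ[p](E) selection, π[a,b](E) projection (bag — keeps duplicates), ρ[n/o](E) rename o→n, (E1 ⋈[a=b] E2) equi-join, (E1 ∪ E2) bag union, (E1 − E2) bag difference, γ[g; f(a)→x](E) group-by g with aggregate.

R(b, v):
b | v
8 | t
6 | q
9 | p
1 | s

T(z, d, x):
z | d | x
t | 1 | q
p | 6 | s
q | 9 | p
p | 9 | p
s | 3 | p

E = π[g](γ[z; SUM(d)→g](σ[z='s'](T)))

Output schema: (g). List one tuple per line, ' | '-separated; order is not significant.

Row counts bottom-up:
  T → 5
  σ[z='s'](T) → 1
  γ[z; SUM(d)→g](σ[z='s'](T)) → 1
  π[g](γ[z; SUM(d)→g](σ[z='s'](T))) → 1

== RESULT ==
g
3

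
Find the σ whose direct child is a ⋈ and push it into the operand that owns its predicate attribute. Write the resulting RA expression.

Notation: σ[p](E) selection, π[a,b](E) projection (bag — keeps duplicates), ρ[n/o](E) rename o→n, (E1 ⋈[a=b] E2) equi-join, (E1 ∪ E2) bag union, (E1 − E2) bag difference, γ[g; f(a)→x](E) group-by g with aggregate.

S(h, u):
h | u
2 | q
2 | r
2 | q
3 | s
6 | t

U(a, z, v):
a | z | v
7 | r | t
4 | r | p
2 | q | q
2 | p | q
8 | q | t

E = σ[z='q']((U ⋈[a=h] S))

σ filters on z, owned by the left side.
E' = (σ[z='q'](U) ⋈[a=h] S)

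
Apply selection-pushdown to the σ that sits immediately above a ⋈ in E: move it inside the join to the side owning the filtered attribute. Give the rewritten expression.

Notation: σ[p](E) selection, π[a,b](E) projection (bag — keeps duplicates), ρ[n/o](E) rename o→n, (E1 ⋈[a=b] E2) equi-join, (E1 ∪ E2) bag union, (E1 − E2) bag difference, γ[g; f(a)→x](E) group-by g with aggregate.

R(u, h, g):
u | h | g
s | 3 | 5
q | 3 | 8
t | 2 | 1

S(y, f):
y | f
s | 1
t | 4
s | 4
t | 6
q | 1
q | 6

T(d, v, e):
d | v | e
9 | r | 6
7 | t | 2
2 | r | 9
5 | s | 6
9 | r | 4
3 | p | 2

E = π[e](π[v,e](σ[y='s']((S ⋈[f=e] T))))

σ filters on y, owned by the left side.
E' = π[e](π[v,e]((σ[y='s'](S) ⋈[f=e] T)))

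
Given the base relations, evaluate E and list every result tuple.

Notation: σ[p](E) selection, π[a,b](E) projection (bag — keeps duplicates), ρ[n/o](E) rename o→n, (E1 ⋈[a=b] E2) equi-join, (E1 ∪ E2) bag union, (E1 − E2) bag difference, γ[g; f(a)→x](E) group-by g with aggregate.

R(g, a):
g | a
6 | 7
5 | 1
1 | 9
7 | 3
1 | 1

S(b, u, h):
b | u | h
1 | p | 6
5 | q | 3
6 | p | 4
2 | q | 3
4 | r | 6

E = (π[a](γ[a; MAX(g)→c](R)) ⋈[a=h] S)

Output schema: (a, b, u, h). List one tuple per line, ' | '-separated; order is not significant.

Stepwise |·|:
  R → 5
  γ[a; MAX(g)→c](R) → 4
  π[a](γ[a; MAX(g)→c](R)) → 4
  S → 5
  (π[a](γ[a; MAX(g)→c](R)) ⋈[a=h] S) → 2

== RESULT ==
a | b | u | h
3 | 2 | q | 3
3 | 5 | q | 3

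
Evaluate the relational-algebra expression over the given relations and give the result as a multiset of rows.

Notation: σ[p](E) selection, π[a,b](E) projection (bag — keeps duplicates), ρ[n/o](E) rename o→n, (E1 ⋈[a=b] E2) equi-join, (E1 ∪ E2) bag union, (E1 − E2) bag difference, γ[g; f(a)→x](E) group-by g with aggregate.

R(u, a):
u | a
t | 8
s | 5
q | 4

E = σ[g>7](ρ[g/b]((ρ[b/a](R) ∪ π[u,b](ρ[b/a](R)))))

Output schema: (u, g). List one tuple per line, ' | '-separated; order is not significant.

Stepwise |·|:
  R → 3
  ρ[b/a](R) → 3
  R → 3
  ρ[b/a](R) → 3
  π[u,b](ρ[b/a](R)) → 3
  (ρ[b/a](R) ∪ π[u,b](ρ[b/a](R))) → 6
  ρ[g/b]((ρ[b/a](R) ∪ π[u,b](ρ[b/a](R)))) → 6
  σ[g>7](ρ[g/b]((ρ[b/a](R) ∪ π[u,b](ρ[b/a](R))))) → 2

== RESULT ==
u | g
t | 8
t | 8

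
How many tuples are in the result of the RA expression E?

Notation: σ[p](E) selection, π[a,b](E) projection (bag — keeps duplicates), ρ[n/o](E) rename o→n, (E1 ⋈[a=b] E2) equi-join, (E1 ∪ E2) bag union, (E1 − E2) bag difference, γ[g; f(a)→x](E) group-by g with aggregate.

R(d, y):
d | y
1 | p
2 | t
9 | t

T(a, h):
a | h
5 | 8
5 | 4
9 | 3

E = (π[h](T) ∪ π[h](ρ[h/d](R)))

Subexpression sizes:
  T → 3
  π[h](T) → 3
  R → 3
  ρ[h/d](R) → 3
  π[h](ρ[h/d](R)) → 3
  (π[h](T) ∪ π[h](ρ[h/d](R))) → 6

|E| = 6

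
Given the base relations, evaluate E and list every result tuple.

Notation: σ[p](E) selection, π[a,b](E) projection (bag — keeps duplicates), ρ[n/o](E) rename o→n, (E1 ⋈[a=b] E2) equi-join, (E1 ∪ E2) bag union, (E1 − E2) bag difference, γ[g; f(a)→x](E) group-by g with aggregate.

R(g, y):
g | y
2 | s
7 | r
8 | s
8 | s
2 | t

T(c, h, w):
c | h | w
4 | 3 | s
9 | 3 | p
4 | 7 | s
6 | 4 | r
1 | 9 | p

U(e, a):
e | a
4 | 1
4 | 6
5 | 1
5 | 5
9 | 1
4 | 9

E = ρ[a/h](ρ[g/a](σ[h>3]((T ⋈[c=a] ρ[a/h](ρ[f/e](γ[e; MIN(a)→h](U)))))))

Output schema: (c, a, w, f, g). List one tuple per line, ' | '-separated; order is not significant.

Subexpression sizes:
  T → 5
  U → 6
  γ[e; MIN(a)→h](U) → 3
  ρ[f/e](γ[e; MIN(a)→h](U)) → 3
  ρ[a/h](ρ[f/e](γ[e; MIN(a)→h](U))) → 3
  (T ⋈[c=a] ρ[a/h](ρ[f/e](γ[e; MIN(a)→h](U)))) → 3
  σ[h>3]((T ⋈[c=a] ρ[a/h](ρ[f/e](γ[e; MIN(a)→h](U))))) → 3
  ρ[g/a](σ[h>3]((T ⋈[c=a] ρ[a/h](ρ[f/e](γ[e; MIN(a)→h](U)))))) → 3
  ρ[a/h](ρ[g/a](σ[h>3]((T ⋈[c=a] ρ[a/h](ρ[f/e](γ[e; MIN(a)→h](U))))))) → 3

== RESULT ==
c | a | w | f | g
1 | 9 | p | 4 | 1
1 | 9 | p | 5 | 1
1 | 9 | p | 9 | 1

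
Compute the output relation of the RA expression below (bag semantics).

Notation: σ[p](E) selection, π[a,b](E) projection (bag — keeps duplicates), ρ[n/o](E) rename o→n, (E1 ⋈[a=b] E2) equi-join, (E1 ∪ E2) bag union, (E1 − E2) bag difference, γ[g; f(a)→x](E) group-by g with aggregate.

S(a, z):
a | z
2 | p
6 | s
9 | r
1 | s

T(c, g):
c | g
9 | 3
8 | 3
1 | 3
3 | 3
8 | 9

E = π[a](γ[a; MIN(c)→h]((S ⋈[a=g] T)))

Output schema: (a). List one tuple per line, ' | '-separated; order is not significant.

Per-node cardinality:
  S → 4
  T → 5
  (S ⋈[a=g] T) → 1
  γ[a; MIN(c)→h]((S ⋈[a=g] T)) → 1
  π[a](γ[a; MIN(c)→h]((S ⋈[a=g] T))) → 1

== RESULT ==
a
9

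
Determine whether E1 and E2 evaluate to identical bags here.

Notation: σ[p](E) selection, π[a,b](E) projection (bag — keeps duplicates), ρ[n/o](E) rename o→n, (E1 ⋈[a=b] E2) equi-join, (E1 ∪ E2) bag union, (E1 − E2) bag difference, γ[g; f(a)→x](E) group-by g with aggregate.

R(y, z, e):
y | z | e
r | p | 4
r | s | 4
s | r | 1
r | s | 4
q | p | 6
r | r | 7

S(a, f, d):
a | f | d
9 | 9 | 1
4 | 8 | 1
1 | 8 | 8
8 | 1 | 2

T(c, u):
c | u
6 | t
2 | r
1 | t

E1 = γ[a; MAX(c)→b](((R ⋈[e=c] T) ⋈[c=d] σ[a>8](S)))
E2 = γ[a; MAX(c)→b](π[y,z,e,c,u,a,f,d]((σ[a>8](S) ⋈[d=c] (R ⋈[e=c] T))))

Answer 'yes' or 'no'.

E1 per-node cardinality:
  R → 6
  T → 3
  (R ⋈[e=c] T) → 2
  S → 4
  σ[a>8](S) → 1
  ((R ⋈[e=c] T) ⋈[c=d] σ[a>8](S)) → 1
  γ[a; MAX(c)→b](((R ⋈[e=c] T) ⋈[c=d] σ[a>8](S))) → 1
E2 per-node cardinality:
  S → 4
  σ[a>8](S) → 1
  R → 6
  T → 3
  (R ⋈[e=c] T) → 2
  (σ[a>8](S) ⋈[d=c] (R ⋈[e=c] T)) → 1
  π[y,z,e,c,u,a,f,d]((σ[a>8](S) ⋈[d=c] (R ⋈[e=c] T))) → 1
  γ[a; MAX(c)→b](π[y,z,e,c,u,a,f,d]((σ[a>8](S) ⋈[d=c] (R ⋈[e=c] T)))) → 1

E1 and E2 produce the same multiset:
a | b
9 | 1

yes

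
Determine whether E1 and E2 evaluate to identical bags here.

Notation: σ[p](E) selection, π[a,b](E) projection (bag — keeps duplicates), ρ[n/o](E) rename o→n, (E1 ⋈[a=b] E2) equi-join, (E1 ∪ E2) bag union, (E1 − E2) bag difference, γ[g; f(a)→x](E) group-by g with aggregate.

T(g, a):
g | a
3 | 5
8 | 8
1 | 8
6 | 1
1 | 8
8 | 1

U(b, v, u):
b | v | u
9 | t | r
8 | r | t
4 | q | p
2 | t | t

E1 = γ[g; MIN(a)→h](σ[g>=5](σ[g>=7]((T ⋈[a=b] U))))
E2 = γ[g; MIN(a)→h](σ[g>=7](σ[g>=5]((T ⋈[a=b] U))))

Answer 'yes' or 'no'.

E1 row counts bottom-up:
  T → 6
  U → 4
  (T ⋈[a=b] U) → 3
  σ[g>=7]((T ⋈[a=b] U)) → 1
  σ[g>=5](σ[g>=7]((T ⋈[a=b] U))) → 1
  γ[g; MIN(a)→h](σ[g>=5](σ[g>=7]((T ⋈[a=b] U)))) → 1
E2 row counts bottom-up:
  T → 6
  U → 4
  (T ⋈[a=b] U) → 3
  σ[g>=5]((T ⋈[a=b] U)) → 1
  σ[g>=7](σ[g>=5]((T ⋈[a=b] U))) → 1
  γ[g; MIN(a)→h](σ[g>=7](σ[g>=5]((T ⋈[a=b] U)))) → 1

E1 and E2 produce the same multiset:
g | h
8 | 8

yes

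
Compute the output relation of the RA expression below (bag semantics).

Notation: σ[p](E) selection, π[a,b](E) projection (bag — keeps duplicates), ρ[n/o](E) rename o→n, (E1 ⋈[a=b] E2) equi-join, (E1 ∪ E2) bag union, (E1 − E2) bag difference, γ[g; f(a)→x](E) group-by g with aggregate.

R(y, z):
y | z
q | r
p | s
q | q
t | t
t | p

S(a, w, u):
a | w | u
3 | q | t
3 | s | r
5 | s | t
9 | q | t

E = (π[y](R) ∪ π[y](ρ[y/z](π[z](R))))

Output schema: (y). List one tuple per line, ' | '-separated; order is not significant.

Stepwise |·|:
  R → 5
  π[y](R) → 5
  R → 5
  π[z](R) → 5
  ρ[y/z](π[z](R)) → 5
  π[y](ρ[y/z](π[z](R))) → 5
  (π[y](R) ∪ π[y](ρ[y/z](π[z](R)))) → 10

== RESULT ==
y
p
p
q
q
q
r
s
t
t
t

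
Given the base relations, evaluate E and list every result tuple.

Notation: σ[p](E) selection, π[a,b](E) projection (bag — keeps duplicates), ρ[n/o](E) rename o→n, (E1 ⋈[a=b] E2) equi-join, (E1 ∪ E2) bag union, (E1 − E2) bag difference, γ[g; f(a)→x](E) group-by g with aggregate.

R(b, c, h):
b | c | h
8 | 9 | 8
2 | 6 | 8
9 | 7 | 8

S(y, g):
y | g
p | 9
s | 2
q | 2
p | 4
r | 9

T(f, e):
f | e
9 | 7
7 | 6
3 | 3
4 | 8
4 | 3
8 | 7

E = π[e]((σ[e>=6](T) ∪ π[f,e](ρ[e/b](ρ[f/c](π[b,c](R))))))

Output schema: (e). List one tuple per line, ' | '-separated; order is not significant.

Per-node cardinality:
  T → 6
  σ[e>=6](T) → 4
  R → 3
  π[b,c](R) → 3
  ρ[f/c](π[b,c](R)) → 3
  ρ[e/b](ρ[f/c](π[b,c](R))) → 3
  π[f,e](ρ[e/b](ρ[f/c](π[b,c](R)))) → 3
  (σ[e>=6](T) ∪ π[f,e](ρ[e/b](ρ[f/c](π[b,c](R))))) → 7
  π[e]((σ[e>=6](T) ∪ π[f,e](ρ[e/b](ρ[f/c](π[b,c](R)))))) → 7

== RESULT ==
e
2
6
7
7
8
8
9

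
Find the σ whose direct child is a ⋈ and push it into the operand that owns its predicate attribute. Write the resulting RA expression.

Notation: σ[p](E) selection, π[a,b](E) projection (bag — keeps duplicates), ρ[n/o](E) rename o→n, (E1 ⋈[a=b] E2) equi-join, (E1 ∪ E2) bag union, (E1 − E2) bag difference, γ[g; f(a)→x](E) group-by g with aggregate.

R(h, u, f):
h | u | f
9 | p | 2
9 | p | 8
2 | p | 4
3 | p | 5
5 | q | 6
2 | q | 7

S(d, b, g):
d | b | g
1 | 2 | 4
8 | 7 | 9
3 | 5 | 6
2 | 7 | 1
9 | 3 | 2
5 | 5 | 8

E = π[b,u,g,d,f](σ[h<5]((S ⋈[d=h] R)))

σ filters on h, owned by the right side.
E' = π[b,u,g,d,f]((S ⋈[d=h] σ[h<5](R)))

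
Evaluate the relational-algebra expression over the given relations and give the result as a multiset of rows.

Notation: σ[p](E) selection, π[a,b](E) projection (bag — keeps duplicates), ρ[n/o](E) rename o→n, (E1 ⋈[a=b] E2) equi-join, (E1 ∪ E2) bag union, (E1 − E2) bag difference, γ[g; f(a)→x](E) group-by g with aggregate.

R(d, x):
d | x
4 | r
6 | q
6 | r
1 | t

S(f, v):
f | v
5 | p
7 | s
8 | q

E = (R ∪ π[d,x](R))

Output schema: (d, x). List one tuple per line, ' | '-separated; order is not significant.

Row counts bottom-up:
  R → 4
  R → 4
  π[d,x](R) → 4
  (R ∪ π[d,x](R)) → 8

== RESULT ==
d | x
1 | t
1 | t
4 | r
4 | r
6 | q
6 | q
6 | r
6 | r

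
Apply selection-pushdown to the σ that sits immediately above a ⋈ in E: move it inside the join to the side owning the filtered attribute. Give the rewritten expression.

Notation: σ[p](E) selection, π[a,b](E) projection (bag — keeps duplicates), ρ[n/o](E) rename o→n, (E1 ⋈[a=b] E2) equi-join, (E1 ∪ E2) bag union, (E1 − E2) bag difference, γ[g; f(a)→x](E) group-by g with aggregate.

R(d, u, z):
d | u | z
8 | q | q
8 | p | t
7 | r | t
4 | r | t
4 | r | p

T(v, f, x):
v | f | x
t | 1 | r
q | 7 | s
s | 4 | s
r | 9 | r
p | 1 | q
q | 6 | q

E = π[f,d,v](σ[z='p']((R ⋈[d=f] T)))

σ filters on z, owned by the left side.
E' = π[f,d,v]((σ[z='p'](R) ⋈[d=f] T))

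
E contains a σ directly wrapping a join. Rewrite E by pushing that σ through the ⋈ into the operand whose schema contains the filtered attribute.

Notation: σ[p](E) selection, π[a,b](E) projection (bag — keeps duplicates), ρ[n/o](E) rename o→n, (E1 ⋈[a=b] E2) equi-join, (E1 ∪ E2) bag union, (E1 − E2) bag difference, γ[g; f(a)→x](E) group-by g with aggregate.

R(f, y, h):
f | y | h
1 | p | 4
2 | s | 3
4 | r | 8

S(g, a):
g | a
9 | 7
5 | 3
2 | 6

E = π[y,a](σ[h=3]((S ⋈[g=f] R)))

σ filters on h, owned by the right side.
E' = π[y,a]((S ⋈[g=f] σ[h=3](R)))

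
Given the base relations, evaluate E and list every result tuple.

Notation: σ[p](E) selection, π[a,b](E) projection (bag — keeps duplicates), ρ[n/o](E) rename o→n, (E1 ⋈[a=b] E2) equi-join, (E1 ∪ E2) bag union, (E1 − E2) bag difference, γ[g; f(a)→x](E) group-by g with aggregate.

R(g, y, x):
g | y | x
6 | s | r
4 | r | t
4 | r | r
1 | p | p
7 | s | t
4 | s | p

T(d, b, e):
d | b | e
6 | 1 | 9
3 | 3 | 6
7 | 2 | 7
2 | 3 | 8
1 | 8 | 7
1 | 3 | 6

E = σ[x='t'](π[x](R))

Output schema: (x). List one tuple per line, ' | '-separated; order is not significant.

Row counts bottom-up:
  R → 6
  π[x](R) → 6
  σ[x='t'](π[x](R)) → 2

== RESULT ==
x
t
t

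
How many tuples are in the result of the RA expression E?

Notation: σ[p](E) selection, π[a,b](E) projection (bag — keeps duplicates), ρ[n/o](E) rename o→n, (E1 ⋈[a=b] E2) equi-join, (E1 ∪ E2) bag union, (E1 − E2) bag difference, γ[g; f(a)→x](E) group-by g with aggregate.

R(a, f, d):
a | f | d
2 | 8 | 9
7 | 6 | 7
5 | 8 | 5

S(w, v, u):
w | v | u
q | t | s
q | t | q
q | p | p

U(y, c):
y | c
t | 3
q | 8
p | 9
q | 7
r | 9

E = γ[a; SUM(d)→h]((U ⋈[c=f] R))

Stepwise |·|:
  U → 5
  R → 3
  (U ⋈[c=f] R) → 2
  γ[a; SUM(d)→h]((U ⋈[c=f] R)) → 2

|E| = 2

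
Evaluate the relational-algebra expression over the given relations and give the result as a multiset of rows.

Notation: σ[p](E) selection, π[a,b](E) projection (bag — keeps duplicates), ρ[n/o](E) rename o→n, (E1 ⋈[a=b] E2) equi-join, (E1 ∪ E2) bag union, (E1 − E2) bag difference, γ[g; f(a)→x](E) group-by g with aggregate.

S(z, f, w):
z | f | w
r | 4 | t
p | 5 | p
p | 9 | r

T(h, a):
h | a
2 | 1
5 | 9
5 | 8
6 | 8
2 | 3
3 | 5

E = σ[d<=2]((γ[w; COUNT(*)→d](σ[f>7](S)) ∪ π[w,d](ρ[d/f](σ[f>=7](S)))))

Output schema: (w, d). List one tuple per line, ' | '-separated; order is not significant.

Per-node cardinality:
  S → 3
  σ[f>7](S) → 1
  γ[w; COUNT(*)→d](σ[f>7](S)) → 1
  S → 3
  σ[f>=7](S) → 1
  ρ[d/f](σ[f>=7](S)) → 1
  π[w,d](ρ[d/f](σ[f>=7](S))) → 1
  (γ[w; COUNT(*)→d](σ[f>7](S)) ∪ π[w,d](ρ[d/f](σ[f>=7](S)))) → 2
  σ[d<=2]((γ[w; COUNT(*)→d](σ[f>7](S)) ∪ π[w,d](ρ[d/f](σ[f>=7](S))))) → 1

== RESULT ==
w | d
r | 1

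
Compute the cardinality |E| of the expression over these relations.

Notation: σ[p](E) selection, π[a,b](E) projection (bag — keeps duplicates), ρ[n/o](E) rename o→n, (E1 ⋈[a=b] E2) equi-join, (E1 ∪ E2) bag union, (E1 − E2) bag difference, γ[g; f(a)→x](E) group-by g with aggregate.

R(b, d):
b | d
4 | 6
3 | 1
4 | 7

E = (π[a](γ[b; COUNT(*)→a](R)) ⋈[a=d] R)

Stepwise |·|:
  R → 3
  γ[b; COUNT(*)→a](R) → 2
  π[a](γ[b; COUNT(*)→a](R)) → 2
  R → 3
  (π[a](γ[b; COUNT(*)→a](R)) ⋈[a=d] R) → 1

|E| = 1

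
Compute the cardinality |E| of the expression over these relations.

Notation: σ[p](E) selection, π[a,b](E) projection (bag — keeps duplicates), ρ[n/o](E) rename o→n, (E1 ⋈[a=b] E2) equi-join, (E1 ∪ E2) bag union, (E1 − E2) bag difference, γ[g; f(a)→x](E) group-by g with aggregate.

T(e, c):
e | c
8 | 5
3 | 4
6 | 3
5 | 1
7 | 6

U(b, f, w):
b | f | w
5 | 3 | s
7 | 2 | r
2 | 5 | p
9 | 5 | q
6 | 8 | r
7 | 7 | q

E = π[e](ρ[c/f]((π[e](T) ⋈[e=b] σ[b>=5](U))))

Row counts bottom-up:
  T → 5
  π[e](T) → 5
  U → 6
  σ[b>=5](U) → 5
  (π[e](T) ⋈[e=b] σ[b>=5](U)) → 4
  ρ[c/f]((π[e](T) ⋈[e=b] σ[b>=5](U))) → 4
  π[e](ρ[c/f]((π[e](T) ⋈[e=b] σ[b>=5](U)))) → 4

|E| = 4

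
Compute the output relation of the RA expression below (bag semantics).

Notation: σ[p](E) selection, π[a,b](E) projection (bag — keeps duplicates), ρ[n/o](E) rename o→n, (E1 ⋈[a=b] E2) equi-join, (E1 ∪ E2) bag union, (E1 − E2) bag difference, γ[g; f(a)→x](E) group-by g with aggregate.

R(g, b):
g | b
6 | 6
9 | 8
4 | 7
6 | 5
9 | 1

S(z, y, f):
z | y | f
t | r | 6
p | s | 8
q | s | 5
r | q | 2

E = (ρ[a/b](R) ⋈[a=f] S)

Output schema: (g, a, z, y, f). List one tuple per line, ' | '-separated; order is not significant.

Subexpression sizes:
  R → 5
  ρ[a/b](R) → 5
  S → 4
  (ρ[a/b](R) ⋈[a=f] S) → 3

== RESULT ==
g | a | z | y | f
6 | 5 | q | s | 5
6 | 6 | t | r | 6
9 | 8 | p | s | 8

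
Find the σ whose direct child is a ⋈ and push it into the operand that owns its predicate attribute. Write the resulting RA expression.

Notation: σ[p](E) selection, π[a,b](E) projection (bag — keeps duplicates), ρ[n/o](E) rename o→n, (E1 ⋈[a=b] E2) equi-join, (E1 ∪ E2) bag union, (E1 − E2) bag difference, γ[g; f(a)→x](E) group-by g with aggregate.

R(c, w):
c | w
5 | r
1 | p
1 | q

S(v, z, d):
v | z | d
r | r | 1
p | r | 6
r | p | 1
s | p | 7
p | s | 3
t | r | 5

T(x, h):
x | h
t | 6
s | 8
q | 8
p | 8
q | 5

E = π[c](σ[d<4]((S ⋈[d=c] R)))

σ filters on d, owned by the left side.
E' = π[c]((σ[d<4](S) ⋈[d=c] R))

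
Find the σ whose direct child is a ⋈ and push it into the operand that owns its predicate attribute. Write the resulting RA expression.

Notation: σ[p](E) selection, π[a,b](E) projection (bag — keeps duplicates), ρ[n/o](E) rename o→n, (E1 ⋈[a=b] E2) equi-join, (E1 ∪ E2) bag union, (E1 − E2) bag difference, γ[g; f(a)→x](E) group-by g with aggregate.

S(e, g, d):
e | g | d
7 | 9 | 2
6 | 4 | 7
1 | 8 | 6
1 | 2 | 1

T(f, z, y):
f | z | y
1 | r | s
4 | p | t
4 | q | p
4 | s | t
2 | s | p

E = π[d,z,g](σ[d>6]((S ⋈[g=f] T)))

σ filters on d, owned by the left side.
E' = π[d,z,g]((σ[d>6](S) ⋈[g=f] T))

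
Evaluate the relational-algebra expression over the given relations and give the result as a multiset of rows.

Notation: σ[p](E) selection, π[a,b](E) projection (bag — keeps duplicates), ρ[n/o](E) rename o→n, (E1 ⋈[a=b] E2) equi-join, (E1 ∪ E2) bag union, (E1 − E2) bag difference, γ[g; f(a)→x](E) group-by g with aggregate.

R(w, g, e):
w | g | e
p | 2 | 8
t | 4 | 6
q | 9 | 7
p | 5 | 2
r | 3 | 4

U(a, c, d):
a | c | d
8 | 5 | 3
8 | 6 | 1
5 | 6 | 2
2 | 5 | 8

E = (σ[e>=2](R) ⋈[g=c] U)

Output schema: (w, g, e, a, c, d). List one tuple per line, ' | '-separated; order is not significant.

Row counts bottom-up:
  R → 5
  σ[e>=2](R) → 5
  U → 4
  (σ[e>=2](R) ⋈[g=c] U) → 2

== RESULT ==
w | g | e | a | c | d
p | 5 | 2 | 2 | 5 | 8
p | 5 | 2 | 8 | 5 | 3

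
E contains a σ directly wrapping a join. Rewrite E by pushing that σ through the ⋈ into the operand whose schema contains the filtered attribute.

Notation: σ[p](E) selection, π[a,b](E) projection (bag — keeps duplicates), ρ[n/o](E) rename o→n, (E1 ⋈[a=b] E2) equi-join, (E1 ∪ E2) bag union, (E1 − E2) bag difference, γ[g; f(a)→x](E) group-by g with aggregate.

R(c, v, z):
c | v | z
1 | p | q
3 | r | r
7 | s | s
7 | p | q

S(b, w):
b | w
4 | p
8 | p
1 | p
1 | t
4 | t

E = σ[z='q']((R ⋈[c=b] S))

σ filters on z, owned by the left side.
E' = (σ[z='q'](R) ⋈[c=b] S)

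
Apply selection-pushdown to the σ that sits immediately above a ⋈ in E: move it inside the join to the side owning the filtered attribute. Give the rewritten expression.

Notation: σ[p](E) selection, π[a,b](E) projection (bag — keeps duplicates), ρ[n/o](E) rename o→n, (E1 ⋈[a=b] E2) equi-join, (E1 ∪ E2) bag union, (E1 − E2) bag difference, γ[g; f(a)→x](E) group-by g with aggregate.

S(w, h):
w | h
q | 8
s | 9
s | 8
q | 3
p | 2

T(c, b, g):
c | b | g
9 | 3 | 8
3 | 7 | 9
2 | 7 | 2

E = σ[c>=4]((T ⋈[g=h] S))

σ filters on c, owned by the left side.
E' = (σ[c>=4](T) ⋈[g=h] S)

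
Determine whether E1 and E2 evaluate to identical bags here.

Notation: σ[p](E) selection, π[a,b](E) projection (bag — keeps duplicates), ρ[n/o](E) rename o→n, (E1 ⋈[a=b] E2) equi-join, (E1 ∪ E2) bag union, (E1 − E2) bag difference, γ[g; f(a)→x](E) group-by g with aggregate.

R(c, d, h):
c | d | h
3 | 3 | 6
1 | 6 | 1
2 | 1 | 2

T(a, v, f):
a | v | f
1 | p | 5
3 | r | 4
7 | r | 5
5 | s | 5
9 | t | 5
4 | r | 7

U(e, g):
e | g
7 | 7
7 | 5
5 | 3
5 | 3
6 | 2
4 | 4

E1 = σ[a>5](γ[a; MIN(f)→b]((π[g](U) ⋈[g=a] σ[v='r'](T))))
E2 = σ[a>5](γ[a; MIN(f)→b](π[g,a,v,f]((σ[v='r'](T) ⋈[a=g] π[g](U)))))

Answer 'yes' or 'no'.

E1 stepwise |·|:
  U → 6
  π[g](U) → 6
  T → 6
  σ[v='r'](T) → 3
  (π[g](U) ⋈[g=a] σ[v='r'](T)) → 4
  γ[a; MIN(f)→b]((π[g](U) ⋈[g=a] σ[v='r'](T))) → 3
  σ[a>5](γ[a; MIN(f)→b]((π[g](U) ⋈[g=a] σ[v='r'](T)))) → 1
E2 stepwise |·|:
  T → 6
  σ[v='r'](T) → 3
  U → 6
  π[g](U) → 6
  (σ[v='r'](T) ⋈[a=g] π[g](U)) → 4
  π[g,a,v,f]((σ[v='r'](T) ⋈[a=g] π[g](U))) → 4
  γ[a; MIN(f)→b](π[g,a,v,f]((σ[v='r'](T) ⋈[a=g] π[g](U)))) → 3
  σ[a>5](γ[a; MIN(f)→b](π[g,a,v,f]((σ[v='r'](T) ⋈[a=g] π[g](U))))) → 1

E1 and E2 produce the same multiset:
a | b
7 | 5

yes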